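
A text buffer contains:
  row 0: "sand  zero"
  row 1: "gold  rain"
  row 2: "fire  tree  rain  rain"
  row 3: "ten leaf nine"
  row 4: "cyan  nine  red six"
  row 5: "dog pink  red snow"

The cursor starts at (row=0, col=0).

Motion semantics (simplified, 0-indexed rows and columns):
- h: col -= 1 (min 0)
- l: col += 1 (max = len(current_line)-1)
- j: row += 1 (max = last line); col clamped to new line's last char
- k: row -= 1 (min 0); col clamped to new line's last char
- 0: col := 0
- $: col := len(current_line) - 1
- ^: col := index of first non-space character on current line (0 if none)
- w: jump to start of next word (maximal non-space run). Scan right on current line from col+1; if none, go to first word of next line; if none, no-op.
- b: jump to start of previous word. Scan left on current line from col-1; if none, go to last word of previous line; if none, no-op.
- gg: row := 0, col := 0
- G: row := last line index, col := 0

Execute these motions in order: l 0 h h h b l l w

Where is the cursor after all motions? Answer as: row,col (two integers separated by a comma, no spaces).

Answer: 0,6

Derivation:
After 1 (l): row=0 col=1 char='a'
After 2 (0): row=0 col=0 char='s'
After 3 (h): row=0 col=0 char='s'
After 4 (h): row=0 col=0 char='s'
After 5 (h): row=0 col=0 char='s'
After 6 (b): row=0 col=0 char='s'
After 7 (l): row=0 col=1 char='a'
After 8 (l): row=0 col=2 char='n'
After 9 (w): row=0 col=6 char='z'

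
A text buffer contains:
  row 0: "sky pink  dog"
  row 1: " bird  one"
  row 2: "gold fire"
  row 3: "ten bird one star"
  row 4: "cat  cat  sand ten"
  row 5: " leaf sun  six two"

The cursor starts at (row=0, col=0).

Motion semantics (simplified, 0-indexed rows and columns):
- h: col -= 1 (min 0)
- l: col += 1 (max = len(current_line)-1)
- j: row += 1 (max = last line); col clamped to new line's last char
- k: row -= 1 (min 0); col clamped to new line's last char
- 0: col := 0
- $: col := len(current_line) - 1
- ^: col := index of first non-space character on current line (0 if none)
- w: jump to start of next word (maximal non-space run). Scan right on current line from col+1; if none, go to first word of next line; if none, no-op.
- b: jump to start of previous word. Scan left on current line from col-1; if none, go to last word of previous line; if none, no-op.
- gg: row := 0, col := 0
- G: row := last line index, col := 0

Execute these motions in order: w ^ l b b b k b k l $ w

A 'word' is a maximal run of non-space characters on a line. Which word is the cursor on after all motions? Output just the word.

After 1 (w): row=0 col=4 char='p'
After 2 (^): row=0 col=0 char='s'
After 3 (l): row=0 col=1 char='k'
After 4 (b): row=0 col=0 char='s'
After 5 (b): row=0 col=0 char='s'
After 6 (b): row=0 col=0 char='s'
After 7 (k): row=0 col=0 char='s'
After 8 (b): row=0 col=0 char='s'
After 9 (k): row=0 col=0 char='s'
After 10 (l): row=0 col=1 char='k'
After 11 ($): row=0 col=12 char='g'
After 12 (w): row=1 col=1 char='b'

Answer: bird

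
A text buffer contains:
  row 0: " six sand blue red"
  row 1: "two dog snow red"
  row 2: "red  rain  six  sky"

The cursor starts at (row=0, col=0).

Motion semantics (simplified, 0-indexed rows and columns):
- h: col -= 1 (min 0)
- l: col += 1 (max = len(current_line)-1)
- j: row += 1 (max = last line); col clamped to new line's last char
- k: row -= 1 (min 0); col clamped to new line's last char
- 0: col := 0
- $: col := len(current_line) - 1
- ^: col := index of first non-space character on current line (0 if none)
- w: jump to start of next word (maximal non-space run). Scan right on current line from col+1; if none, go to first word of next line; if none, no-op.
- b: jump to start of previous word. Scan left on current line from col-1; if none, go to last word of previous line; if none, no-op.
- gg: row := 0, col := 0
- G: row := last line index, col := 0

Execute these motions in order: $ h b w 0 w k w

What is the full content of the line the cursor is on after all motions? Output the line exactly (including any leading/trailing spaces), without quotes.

After 1 ($): row=0 col=17 char='d'
After 2 (h): row=0 col=16 char='e'
After 3 (b): row=0 col=15 char='r'
After 4 (w): row=1 col=0 char='t'
After 5 (0): row=1 col=0 char='t'
After 6 (w): row=1 col=4 char='d'
After 7 (k): row=0 col=4 char='_'
After 8 (w): row=0 col=5 char='s'

Answer:  six sand blue red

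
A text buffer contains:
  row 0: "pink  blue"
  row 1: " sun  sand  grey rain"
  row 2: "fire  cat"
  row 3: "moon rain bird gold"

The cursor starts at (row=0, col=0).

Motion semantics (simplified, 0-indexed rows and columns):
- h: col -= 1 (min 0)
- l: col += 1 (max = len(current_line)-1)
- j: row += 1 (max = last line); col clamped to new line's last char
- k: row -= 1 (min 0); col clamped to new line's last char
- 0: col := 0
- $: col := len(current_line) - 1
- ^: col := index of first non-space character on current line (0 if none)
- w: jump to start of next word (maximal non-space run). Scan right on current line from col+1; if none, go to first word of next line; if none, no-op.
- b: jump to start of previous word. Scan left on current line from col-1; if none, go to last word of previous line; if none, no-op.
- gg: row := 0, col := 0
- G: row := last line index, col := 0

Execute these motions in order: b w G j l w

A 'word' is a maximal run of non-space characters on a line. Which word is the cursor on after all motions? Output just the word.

After 1 (b): row=0 col=0 char='p'
After 2 (w): row=0 col=6 char='b'
After 3 (G): row=3 col=0 char='m'
After 4 (j): row=3 col=0 char='m'
After 5 (l): row=3 col=1 char='o'
After 6 (w): row=3 col=5 char='r'

Answer: rain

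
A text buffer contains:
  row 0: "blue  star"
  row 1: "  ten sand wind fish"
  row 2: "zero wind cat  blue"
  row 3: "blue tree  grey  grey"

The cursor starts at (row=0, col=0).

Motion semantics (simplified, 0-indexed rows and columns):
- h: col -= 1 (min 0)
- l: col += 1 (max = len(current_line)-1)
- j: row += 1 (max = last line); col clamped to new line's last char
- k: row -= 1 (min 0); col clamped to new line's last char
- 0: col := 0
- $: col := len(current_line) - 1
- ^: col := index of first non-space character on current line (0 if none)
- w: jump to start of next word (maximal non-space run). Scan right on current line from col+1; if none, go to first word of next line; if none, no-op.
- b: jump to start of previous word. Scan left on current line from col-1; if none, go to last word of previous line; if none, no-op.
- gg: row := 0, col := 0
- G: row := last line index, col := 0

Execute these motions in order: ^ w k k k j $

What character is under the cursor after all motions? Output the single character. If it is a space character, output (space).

After 1 (^): row=0 col=0 char='b'
After 2 (w): row=0 col=6 char='s'
After 3 (k): row=0 col=6 char='s'
After 4 (k): row=0 col=6 char='s'
After 5 (k): row=0 col=6 char='s'
After 6 (j): row=1 col=6 char='s'
After 7 ($): row=1 col=19 char='h'

Answer: h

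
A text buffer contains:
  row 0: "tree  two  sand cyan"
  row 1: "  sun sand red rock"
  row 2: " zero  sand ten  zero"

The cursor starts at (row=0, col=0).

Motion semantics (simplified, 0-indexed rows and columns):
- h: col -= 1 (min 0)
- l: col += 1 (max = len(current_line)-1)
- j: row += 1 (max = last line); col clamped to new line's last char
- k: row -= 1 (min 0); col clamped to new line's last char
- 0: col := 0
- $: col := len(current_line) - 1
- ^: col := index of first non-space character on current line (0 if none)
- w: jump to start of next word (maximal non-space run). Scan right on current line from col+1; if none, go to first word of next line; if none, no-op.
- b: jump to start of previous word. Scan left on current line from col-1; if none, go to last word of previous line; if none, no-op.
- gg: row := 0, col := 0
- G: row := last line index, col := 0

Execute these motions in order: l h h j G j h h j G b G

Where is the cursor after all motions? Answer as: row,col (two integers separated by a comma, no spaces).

Answer: 2,0

Derivation:
After 1 (l): row=0 col=1 char='r'
After 2 (h): row=0 col=0 char='t'
After 3 (h): row=0 col=0 char='t'
After 4 (j): row=1 col=0 char='_'
After 5 (G): row=2 col=0 char='_'
After 6 (j): row=2 col=0 char='_'
After 7 (h): row=2 col=0 char='_'
After 8 (h): row=2 col=0 char='_'
After 9 (j): row=2 col=0 char='_'
After 10 (G): row=2 col=0 char='_'
After 11 (b): row=1 col=15 char='r'
After 12 (G): row=2 col=0 char='_'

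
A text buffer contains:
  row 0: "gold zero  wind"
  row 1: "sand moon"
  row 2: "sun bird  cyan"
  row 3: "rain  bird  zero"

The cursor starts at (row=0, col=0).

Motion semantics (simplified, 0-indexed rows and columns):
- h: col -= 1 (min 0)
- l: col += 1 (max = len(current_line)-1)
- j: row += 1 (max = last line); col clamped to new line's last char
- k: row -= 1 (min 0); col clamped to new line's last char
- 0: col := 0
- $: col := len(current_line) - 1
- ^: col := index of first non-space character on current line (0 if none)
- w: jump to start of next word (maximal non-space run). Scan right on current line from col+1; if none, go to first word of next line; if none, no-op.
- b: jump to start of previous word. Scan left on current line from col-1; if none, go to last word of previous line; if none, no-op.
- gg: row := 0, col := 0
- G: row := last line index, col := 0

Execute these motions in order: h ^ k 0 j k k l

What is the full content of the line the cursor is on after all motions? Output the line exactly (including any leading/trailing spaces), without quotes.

Answer: gold zero  wind

Derivation:
After 1 (h): row=0 col=0 char='g'
After 2 (^): row=0 col=0 char='g'
After 3 (k): row=0 col=0 char='g'
After 4 (0): row=0 col=0 char='g'
After 5 (j): row=1 col=0 char='s'
After 6 (k): row=0 col=0 char='g'
After 7 (k): row=0 col=0 char='g'
After 8 (l): row=0 col=1 char='o'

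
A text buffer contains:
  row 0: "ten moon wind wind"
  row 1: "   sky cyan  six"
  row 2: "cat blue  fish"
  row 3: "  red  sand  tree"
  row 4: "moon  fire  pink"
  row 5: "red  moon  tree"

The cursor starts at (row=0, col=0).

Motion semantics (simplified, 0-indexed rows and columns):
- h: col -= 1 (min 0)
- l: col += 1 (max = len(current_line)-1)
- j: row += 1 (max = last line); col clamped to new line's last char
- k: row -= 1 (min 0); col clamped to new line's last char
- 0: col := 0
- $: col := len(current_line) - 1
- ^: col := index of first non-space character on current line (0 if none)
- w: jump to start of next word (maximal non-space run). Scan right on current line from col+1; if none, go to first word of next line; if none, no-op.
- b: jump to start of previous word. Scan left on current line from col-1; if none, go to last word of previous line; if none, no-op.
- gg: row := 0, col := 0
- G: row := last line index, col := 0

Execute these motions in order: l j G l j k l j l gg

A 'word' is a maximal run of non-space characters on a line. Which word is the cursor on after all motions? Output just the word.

Answer: ten

Derivation:
After 1 (l): row=0 col=1 char='e'
After 2 (j): row=1 col=1 char='_'
After 3 (G): row=5 col=0 char='r'
After 4 (l): row=5 col=1 char='e'
After 5 (j): row=5 col=1 char='e'
After 6 (k): row=4 col=1 char='o'
After 7 (l): row=4 col=2 char='o'
After 8 (j): row=5 col=2 char='d'
After 9 (l): row=5 col=3 char='_'
After 10 (gg): row=0 col=0 char='t'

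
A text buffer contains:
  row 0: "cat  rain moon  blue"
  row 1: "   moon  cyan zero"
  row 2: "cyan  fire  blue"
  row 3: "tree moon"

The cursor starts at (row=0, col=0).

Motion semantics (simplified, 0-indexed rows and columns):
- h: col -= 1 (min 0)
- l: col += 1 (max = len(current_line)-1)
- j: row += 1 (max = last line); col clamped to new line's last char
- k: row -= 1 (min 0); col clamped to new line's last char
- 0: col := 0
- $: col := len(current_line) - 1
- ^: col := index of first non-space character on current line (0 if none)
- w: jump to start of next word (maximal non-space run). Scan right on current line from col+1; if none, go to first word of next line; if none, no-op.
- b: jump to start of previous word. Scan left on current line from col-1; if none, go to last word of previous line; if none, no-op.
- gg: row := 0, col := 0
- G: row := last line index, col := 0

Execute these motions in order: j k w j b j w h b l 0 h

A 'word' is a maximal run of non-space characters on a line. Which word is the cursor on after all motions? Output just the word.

After 1 (j): row=1 col=0 char='_'
After 2 (k): row=0 col=0 char='c'
After 3 (w): row=0 col=5 char='r'
After 4 (j): row=1 col=5 char='o'
After 5 (b): row=1 col=3 char='m'
After 6 (j): row=2 col=3 char='n'
After 7 (w): row=2 col=6 char='f'
After 8 (h): row=2 col=5 char='_'
After 9 (b): row=2 col=0 char='c'
After 10 (l): row=2 col=1 char='y'
After 11 (0): row=2 col=0 char='c'
After 12 (h): row=2 col=0 char='c'

Answer: cyan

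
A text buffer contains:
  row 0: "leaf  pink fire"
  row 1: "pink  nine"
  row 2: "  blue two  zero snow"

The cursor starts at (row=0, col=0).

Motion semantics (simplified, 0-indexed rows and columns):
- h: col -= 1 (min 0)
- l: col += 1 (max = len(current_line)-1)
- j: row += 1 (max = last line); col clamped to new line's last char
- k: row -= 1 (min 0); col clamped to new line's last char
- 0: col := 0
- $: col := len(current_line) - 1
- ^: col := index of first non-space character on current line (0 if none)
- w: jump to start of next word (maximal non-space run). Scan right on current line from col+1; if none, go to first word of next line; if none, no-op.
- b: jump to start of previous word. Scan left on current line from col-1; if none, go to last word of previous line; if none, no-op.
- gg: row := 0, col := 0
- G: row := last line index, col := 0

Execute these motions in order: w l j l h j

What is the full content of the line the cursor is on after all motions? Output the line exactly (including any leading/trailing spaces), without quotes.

Answer:   blue two  zero snow

Derivation:
After 1 (w): row=0 col=6 char='p'
After 2 (l): row=0 col=7 char='i'
After 3 (j): row=1 col=7 char='i'
After 4 (l): row=1 col=8 char='n'
After 5 (h): row=1 col=7 char='i'
After 6 (j): row=2 col=7 char='t'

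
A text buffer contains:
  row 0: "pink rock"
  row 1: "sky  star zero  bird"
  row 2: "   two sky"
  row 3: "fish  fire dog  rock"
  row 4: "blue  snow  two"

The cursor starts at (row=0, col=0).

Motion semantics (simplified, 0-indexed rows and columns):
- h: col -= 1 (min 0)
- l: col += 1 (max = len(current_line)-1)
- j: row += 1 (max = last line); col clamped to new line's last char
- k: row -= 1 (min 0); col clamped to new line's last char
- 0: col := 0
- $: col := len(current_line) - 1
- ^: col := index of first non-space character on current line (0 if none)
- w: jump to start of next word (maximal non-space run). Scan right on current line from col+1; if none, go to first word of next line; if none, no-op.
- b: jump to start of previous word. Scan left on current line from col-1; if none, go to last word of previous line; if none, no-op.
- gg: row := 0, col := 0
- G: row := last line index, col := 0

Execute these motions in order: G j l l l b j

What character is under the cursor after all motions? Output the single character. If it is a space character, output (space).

Answer: b

Derivation:
After 1 (G): row=4 col=0 char='b'
After 2 (j): row=4 col=0 char='b'
After 3 (l): row=4 col=1 char='l'
After 4 (l): row=4 col=2 char='u'
After 5 (l): row=4 col=3 char='e'
After 6 (b): row=4 col=0 char='b'
After 7 (j): row=4 col=0 char='b'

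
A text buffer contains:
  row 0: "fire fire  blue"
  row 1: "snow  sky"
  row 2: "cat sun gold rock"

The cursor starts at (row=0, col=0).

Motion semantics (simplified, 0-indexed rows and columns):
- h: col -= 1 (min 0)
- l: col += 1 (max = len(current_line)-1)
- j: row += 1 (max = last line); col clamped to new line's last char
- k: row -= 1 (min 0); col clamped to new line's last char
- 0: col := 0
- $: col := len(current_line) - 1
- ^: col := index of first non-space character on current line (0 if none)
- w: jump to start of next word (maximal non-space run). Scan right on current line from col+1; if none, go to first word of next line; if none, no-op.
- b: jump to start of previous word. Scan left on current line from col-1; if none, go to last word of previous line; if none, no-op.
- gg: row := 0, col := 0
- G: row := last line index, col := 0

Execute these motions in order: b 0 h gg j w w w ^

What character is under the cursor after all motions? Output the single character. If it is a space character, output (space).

Answer: c

Derivation:
After 1 (b): row=0 col=0 char='f'
After 2 (0): row=0 col=0 char='f'
After 3 (h): row=0 col=0 char='f'
After 4 (gg): row=0 col=0 char='f'
After 5 (j): row=1 col=0 char='s'
After 6 (w): row=1 col=6 char='s'
After 7 (w): row=2 col=0 char='c'
After 8 (w): row=2 col=4 char='s'
After 9 (^): row=2 col=0 char='c'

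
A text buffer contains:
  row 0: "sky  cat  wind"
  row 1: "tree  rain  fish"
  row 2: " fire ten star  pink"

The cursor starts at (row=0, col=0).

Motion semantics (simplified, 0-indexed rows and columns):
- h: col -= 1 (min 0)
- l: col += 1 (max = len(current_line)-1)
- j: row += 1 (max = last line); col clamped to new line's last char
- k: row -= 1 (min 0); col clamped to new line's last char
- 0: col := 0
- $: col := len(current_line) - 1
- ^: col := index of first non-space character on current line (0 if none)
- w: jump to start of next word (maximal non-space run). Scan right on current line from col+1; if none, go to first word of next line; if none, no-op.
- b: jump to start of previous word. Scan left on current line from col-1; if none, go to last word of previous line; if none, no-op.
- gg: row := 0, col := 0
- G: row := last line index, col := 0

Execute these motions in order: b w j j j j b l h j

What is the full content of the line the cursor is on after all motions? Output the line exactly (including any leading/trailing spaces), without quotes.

After 1 (b): row=0 col=0 char='s'
After 2 (w): row=0 col=5 char='c'
After 3 (j): row=1 col=5 char='_'
After 4 (j): row=2 col=5 char='_'
After 5 (j): row=2 col=5 char='_'
After 6 (j): row=2 col=5 char='_'
After 7 (b): row=2 col=1 char='f'
After 8 (l): row=2 col=2 char='i'
After 9 (h): row=2 col=1 char='f'
After 10 (j): row=2 col=1 char='f'

Answer:  fire ten star  pink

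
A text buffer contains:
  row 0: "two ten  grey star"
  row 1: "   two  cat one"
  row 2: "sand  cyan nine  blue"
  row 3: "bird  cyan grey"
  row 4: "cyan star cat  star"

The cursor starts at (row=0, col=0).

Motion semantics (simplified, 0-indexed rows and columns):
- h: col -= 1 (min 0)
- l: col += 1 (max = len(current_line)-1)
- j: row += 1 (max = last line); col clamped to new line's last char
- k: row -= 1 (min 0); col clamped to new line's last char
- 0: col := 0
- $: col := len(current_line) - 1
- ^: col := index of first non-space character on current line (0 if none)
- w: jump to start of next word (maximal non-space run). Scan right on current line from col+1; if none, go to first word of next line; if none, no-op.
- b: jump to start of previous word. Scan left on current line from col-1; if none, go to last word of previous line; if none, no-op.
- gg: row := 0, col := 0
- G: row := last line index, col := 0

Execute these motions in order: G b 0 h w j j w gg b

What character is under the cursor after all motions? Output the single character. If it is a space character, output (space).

After 1 (G): row=4 col=0 char='c'
After 2 (b): row=3 col=11 char='g'
After 3 (0): row=3 col=0 char='b'
After 4 (h): row=3 col=0 char='b'
After 5 (w): row=3 col=6 char='c'
After 6 (j): row=4 col=6 char='t'
After 7 (j): row=4 col=6 char='t'
After 8 (w): row=4 col=10 char='c'
After 9 (gg): row=0 col=0 char='t'
After 10 (b): row=0 col=0 char='t'

Answer: t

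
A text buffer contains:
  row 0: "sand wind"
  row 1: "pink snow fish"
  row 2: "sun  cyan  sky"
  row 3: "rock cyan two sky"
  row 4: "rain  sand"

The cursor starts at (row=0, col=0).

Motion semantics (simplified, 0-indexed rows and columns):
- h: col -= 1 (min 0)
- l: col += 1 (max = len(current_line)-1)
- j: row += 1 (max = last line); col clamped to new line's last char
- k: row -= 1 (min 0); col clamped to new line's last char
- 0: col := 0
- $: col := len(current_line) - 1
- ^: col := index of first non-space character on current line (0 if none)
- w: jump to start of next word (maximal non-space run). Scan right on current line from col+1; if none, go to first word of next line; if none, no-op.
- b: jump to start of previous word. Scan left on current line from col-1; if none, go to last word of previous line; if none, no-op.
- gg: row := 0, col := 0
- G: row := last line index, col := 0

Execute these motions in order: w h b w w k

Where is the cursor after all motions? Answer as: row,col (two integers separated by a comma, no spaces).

Answer: 0,0

Derivation:
After 1 (w): row=0 col=5 char='w'
After 2 (h): row=0 col=4 char='_'
After 3 (b): row=0 col=0 char='s'
After 4 (w): row=0 col=5 char='w'
After 5 (w): row=1 col=0 char='p'
After 6 (k): row=0 col=0 char='s'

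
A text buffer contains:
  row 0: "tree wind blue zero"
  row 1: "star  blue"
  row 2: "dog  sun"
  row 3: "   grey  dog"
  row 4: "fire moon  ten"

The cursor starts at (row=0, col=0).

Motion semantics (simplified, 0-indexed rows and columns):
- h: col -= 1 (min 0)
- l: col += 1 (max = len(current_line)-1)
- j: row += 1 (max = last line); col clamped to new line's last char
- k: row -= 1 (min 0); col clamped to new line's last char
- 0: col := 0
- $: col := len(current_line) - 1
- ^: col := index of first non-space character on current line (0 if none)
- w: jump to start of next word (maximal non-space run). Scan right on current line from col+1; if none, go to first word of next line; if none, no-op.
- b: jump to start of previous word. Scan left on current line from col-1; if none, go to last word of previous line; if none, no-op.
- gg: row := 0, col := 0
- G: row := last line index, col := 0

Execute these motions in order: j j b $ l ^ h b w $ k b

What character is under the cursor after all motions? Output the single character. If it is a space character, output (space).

After 1 (j): row=1 col=0 char='s'
After 2 (j): row=2 col=0 char='d'
After 3 (b): row=1 col=6 char='b'
After 4 ($): row=1 col=9 char='e'
After 5 (l): row=1 col=9 char='e'
After 6 (^): row=1 col=0 char='s'
After 7 (h): row=1 col=0 char='s'
After 8 (b): row=0 col=15 char='z'
After 9 (w): row=1 col=0 char='s'
After 10 ($): row=1 col=9 char='e'
After 11 (k): row=0 col=9 char='_'
After 12 (b): row=0 col=5 char='w'

Answer: w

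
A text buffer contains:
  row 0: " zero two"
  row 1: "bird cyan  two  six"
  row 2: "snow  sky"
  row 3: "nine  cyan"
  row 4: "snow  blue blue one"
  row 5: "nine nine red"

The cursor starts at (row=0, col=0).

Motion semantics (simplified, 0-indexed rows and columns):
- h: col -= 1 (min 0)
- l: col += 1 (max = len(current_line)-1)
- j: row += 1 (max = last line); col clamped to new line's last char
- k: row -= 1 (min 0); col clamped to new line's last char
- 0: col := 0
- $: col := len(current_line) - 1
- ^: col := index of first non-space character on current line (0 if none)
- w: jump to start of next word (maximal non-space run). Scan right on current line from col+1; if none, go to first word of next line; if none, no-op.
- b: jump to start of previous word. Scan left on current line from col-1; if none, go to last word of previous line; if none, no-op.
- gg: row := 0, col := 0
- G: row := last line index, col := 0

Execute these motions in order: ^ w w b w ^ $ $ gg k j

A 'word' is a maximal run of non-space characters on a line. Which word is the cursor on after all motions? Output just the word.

After 1 (^): row=0 col=1 char='z'
After 2 (w): row=0 col=6 char='t'
After 3 (w): row=1 col=0 char='b'
After 4 (b): row=0 col=6 char='t'
After 5 (w): row=1 col=0 char='b'
After 6 (^): row=1 col=0 char='b'
After 7 ($): row=1 col=18 char='x'
After 8 ($): row=1 col=18 char='x'
After 9 (gg): row=0 col=0 char='_'
After 10 (k): row=0 col=0 char='_'
After 11 (j): row=1 col=0 char='b'

Answer: bird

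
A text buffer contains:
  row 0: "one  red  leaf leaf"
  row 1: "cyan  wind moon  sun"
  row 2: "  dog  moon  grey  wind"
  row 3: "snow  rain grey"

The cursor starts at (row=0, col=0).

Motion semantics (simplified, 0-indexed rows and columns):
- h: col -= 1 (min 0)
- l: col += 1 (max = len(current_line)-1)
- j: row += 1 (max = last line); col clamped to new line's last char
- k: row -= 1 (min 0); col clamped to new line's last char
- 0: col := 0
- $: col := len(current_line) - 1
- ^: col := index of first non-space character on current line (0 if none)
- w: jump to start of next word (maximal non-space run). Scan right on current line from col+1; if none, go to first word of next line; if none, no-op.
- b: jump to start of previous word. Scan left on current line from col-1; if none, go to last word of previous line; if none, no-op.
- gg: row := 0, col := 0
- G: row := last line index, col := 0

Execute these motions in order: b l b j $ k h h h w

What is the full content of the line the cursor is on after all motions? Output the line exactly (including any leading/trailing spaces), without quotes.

Answer: cyan  wind moon  sun

Derivation:
After 1 (b): row=0 col=0 char='o'
After 2 (l): row=0 col=1 char='n'
After 3 (b): row=0 col=0 char='o'
After 4 (j): row=1 col=0 char='c'
After 5 ($): row=1 col=19 char='n'
After 6 (k): row=0 col=18 char='f'
After 7 (h): row=0 col=17 char='a'
After 8 (h): row=0 col=16 char='e'
After 9 (h): row=0 col=15 char='l'
After 10 (w): row=1 col=0 char='c'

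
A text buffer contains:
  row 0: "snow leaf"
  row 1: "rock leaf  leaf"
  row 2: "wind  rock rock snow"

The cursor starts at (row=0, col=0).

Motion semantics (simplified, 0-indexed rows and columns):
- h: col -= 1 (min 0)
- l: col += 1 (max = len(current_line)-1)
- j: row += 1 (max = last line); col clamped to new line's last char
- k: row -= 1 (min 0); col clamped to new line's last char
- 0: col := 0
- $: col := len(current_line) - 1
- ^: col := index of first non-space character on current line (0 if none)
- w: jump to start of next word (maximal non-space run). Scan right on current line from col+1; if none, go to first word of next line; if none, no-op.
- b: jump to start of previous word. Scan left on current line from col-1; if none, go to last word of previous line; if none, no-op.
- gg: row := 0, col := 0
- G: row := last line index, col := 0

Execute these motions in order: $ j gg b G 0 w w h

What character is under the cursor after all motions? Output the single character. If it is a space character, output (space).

After 1 ($): row=0 col=8 char='f'
After 2 (j): row=1 col=8 char='f'
After 3 (gg): row=0 col=0 char='s'
After 4 (b): row=0 col=0 char='s'
After 5 (G): row=2 col=0 char='w'
After 6 (0): row=2 col=0 char='w'
After 7 (w): row=2 col=6 char='r'
After 8 (w): row=2 col=11 char='r'
After 9 (h): row=2 col=10 char='_'

Answer: (space)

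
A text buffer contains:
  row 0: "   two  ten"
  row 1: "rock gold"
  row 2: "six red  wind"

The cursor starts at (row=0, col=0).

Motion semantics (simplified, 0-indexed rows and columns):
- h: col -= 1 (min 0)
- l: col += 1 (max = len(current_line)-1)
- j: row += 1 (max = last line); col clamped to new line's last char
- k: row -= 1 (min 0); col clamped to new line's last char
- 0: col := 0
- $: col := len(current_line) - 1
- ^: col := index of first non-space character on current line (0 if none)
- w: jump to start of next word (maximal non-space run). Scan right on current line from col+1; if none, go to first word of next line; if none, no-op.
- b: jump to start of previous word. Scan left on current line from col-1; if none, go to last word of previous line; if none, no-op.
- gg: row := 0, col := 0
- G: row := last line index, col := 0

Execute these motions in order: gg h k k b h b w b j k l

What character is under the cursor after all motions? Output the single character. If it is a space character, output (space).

Answer: w

Derivation:
After 1 (gg): row=0 col=0 char='_'
After 2 (h): row=0 col=0 char='_'
After 3 (k): row=0 col=0 char='_'
After 4 (k): row=0 col=0 char='_'
After 5 (b): row=0 col=0 char='_'
After 6 (h): row=0 col=0 char='_'
After 7 (b): row=0 col=0 char='_'
After 8 (w): row=0 col=3 char='t'
After 9 (b): row=0 col=3 char='t'
After 10 (j): row=1 col=3 char='k'
After 11 (k): row=0 col=3 char='t'
After 12 (l): row=0 col=4 char='w'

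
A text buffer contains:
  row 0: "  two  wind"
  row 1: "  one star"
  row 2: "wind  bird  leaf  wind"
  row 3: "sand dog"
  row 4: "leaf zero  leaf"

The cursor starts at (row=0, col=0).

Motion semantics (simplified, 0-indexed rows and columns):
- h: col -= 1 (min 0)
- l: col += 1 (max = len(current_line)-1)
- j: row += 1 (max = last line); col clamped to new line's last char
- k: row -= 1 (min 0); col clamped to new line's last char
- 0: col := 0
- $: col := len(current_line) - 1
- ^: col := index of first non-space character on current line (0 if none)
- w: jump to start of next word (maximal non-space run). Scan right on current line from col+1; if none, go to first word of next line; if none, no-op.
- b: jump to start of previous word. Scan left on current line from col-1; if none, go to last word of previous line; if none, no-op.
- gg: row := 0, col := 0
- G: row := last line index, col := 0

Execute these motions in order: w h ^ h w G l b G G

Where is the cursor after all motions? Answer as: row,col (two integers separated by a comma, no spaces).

Answer: 4,0

Derivation:
After 1 (w): row=0 col=2 char='t'
After 2 (h): row=0 col=1 char='_'
After 3 (^): row=0 col=2 char='t'
After 4 (h): row=0 col=1 char='_'
After 5 (w): row=0 col=2 char='t'
After 6 (G): row=4 col=0 char='l'
After 7 (l): row=4 col=1 char='e'
After 8 (b): row=4 col=0 char='l'
After 9 (G): row=4 col=0 char='l'
After 10 (G): row=4 col=0 char='l'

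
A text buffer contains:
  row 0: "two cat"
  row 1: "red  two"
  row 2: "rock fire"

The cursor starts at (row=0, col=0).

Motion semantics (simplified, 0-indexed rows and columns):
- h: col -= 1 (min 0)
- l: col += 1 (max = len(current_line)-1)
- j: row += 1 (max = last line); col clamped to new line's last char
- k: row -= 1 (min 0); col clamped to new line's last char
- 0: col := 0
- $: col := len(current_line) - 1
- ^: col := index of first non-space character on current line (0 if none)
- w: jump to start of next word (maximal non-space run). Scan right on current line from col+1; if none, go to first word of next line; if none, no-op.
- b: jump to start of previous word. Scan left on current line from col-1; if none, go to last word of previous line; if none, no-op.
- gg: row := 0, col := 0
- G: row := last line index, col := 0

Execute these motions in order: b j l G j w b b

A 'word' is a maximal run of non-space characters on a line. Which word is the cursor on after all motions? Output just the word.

Answer: two

Derivation:
After 1 (b): row=0 col=0 char='t'
After 2 (j): row=1 col=0 char='r'
After 3 (l): row=1 col=1 char='e'
After 4 (G): row=2 col=0 char='r'
After 5 (j): row=2 col=0 char='r'
After 6 (w): row=2 col=5 char='f'
After 7 (b): row=2 col=0 char='r'
After 8 (b): row=1 col=5 char='t'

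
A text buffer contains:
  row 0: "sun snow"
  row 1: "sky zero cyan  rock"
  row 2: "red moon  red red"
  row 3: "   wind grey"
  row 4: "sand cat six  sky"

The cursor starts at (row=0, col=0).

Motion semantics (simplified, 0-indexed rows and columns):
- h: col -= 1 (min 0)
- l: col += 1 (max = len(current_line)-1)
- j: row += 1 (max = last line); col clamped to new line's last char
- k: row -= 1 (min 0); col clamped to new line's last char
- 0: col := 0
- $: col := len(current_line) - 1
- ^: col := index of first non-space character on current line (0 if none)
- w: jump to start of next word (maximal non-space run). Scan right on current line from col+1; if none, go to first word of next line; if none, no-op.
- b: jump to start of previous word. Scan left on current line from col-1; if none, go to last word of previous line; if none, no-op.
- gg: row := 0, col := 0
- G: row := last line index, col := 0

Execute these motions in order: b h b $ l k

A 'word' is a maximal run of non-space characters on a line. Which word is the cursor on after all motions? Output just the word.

After 1 (b): row=0 col=0 char='s'
After 2 (h): row=0 col=0 char='s'
After 3 (b): row=0 col=0 char='s'
After 4 ($): row=0 col=7 char='w'
After 5 (l): row=0 col=7 char='w'
After 6 (k): row=0 col=7 char='w'

Answer: snow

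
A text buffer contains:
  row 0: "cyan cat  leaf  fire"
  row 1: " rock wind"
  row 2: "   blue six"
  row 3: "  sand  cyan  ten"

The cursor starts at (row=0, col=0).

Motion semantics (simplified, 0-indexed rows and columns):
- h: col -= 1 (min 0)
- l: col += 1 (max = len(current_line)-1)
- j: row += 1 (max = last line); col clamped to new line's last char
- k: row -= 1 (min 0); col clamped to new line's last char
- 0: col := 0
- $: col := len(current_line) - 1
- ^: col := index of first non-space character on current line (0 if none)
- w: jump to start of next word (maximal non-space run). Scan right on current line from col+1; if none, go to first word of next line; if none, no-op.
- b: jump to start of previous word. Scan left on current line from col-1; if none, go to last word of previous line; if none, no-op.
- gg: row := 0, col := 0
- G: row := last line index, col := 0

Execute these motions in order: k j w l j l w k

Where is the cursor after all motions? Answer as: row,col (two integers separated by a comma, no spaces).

Answer: 1,8

Derivation:
After 1 (k): row=0 col=0 char='c'
After 2 (j): row=1 col=0 char='_'
After 3 (w): row=1 col=1 char='r'
After 4 (l): row=1 col=2 char='o'
After 5 (j): row=2 col=2 char='_'
After 6 (l): row=2 col=3 char='b'
After 7 (w): row=2 col=8 char='s'
After 8 (k): row=1 col=8 char='n'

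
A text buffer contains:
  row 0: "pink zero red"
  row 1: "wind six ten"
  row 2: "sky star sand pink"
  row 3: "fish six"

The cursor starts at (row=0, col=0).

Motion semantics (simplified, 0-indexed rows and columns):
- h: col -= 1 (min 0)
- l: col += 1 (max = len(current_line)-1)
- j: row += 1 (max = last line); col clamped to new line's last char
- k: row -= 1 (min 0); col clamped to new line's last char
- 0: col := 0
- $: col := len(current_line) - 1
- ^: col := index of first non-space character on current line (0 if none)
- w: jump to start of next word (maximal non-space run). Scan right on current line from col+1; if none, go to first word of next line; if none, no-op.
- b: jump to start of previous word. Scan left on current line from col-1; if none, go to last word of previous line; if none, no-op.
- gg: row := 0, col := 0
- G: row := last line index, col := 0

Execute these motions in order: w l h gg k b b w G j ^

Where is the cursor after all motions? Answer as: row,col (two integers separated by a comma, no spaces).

Answer: 3,0

Derivation:
After 1 (w): row=0 col=5 char='z'
After 2 (l): row=0 col=6 char='e'
After 3 (h): row=0 col=5 char='z'
After 4 (gg): row=0 col=0 char='p'
After 5 (k): row=0 col=0 char='p'
After 6 (b): row=0 col=0 char='p'
After 7 (b): row=0 col=0 char='p'
After 8 (w): row=0 col=5 char='z'
After 9 (G): row=3 col=0 char='f'
After 10 (j): row=3 col=0 char='f'
After 11 (^): row=3 col=0 char='f'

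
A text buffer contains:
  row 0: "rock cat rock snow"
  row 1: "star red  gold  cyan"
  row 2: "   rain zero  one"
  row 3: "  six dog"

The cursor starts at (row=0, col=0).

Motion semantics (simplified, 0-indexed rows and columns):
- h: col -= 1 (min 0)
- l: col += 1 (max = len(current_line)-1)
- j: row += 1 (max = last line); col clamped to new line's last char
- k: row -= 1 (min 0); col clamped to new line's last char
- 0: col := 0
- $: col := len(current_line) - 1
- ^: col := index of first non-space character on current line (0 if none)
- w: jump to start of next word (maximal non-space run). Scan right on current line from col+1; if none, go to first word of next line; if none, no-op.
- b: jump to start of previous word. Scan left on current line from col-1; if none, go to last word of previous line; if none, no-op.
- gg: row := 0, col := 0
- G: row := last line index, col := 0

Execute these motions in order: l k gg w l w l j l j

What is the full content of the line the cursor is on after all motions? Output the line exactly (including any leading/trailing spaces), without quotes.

After 1 (l): row=0 col=1 char='o'
After 2 (k): row=0 col=1 char='o'
After 3 (gg): row=0 col=0 char='r'
After 4 (w): row=0 col=5 char='c'
After 5 (l): row=0 col=6 char='a'
After 6 (w): row=0 col=9 char='r'
After 7 (l): row=0 col=10 char='o'
After 8 (j): row=1 col=10 char='g'
After 9 (l): row=1 col=11 char='o'
After 10 (j): row=2 col=11 char='o'

Answer:    rain zero  one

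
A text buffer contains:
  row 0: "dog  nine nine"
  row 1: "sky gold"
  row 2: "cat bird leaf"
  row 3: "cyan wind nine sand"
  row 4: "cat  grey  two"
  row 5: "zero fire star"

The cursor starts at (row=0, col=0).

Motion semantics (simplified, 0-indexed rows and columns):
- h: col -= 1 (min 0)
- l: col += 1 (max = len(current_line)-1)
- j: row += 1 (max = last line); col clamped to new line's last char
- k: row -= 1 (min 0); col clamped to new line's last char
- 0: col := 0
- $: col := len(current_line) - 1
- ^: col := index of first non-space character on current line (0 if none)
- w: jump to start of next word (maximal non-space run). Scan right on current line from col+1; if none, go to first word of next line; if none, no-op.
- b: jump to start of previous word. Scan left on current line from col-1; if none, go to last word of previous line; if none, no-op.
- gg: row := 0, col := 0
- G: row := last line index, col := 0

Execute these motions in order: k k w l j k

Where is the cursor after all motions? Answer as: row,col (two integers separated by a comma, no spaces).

Answer: 0,6

Derivation:
After 1 (k): row=0 col=0 char='d'
After 2 (k): row=0 col=0 char='d'
After 3 (w): row=0 col=5 char='n'
After 4 (l): row=0 col=6 char='i'
After 5 (j): row=1 col=6 char='l'
After 6 (k): row=0 col=6 char='i'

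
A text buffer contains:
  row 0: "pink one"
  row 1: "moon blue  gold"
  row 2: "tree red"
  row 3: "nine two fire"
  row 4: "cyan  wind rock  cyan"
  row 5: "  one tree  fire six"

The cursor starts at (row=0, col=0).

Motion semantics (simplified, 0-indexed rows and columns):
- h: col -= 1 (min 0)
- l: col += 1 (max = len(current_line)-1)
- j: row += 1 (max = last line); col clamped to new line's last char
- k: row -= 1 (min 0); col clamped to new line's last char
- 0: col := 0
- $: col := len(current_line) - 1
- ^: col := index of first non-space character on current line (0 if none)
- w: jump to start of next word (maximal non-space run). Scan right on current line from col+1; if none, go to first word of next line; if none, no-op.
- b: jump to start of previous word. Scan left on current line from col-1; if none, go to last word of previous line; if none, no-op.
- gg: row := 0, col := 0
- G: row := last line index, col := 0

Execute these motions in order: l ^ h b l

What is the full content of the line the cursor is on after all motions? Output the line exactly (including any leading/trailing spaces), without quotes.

Answer: pink one

Derivation:
After 1 (l): row=0 col=1 char='i'
After 2 (^): row=0 col=0 char='p'
After 3 (h): row=0 col=0 char='p'
After 4 (b): row=0 col=0 char='p'
After 5 (l): row=0 col=1 char='i'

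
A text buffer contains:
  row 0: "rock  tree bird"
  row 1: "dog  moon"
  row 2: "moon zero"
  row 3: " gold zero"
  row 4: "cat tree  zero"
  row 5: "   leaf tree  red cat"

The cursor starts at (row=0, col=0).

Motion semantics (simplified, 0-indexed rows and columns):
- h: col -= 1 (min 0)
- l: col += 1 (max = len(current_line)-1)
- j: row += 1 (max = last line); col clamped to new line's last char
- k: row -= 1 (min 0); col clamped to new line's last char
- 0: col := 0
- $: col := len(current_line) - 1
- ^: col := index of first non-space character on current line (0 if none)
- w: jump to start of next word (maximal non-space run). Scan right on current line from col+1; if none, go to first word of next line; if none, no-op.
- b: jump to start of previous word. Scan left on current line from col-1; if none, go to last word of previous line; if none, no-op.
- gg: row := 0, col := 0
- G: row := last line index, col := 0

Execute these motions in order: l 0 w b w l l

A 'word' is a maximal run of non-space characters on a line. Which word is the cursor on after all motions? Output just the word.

Answer: tree

Derivation:
After 1 (l): row=0 col=1 char='o'
After 2 (0): row=0 col=0 char='r'
After 3 (w): row=0 col=6 char='t'
After 4 (b): row=0 col=0 char='r'
After 5 (w): row=0 col=6 char='t'
After 6 (l): row=0 col=7 char='r'
After 7 (l): row=0 col=8 char='e'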